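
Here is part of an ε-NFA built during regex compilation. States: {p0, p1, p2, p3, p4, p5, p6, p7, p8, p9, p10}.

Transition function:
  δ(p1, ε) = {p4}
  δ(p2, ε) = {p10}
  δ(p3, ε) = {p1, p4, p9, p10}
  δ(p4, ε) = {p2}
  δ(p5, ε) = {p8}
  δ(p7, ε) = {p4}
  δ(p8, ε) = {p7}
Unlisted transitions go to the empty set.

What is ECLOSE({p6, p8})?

{p2, p4, p6, p7, p8, p10}

Start with {p6, p8}.
From p8 via ε: add p7.
From p7 via ε: add p4.
From p4 via ε: add p2.
From p2 via ε: add p10.
No new states can be added; the closed set is {p2, p4, p6, p7, p8, p10}.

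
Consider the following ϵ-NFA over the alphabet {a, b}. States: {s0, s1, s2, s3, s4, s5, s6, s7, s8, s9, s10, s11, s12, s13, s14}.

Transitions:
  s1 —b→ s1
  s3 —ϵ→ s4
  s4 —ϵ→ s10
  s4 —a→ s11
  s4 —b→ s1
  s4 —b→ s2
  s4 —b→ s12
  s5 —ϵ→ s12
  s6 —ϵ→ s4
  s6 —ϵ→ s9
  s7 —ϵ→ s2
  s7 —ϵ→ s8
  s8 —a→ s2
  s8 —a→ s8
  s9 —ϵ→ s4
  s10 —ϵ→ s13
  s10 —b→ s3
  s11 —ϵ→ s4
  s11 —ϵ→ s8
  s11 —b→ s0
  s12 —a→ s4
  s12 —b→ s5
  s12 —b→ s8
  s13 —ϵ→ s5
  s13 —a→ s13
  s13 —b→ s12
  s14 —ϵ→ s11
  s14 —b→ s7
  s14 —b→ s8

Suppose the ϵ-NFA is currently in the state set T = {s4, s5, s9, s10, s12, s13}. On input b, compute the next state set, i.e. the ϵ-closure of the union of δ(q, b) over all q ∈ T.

s4 on b → {s1, s2, s12}.
s10 on b → {s3}.
s12 on b → {s5, s8}.
s13 on b → {s12}.
No b-transition from s5, s9.
Union after reading b: {s1, s2, s3, s5, s8, s12}.
Now take the ϵ-closure:
From s3 via ϵ: add s4.
From s4 via ϵ: add s10.
From s10 via ϵ: add s13.
No new states can be added; the closed set is {s1, s2, s3, s4, s5, s8, s10, s12, s13}.

{s1, s2, s3, s4, s5, s8, s10, s12, s13}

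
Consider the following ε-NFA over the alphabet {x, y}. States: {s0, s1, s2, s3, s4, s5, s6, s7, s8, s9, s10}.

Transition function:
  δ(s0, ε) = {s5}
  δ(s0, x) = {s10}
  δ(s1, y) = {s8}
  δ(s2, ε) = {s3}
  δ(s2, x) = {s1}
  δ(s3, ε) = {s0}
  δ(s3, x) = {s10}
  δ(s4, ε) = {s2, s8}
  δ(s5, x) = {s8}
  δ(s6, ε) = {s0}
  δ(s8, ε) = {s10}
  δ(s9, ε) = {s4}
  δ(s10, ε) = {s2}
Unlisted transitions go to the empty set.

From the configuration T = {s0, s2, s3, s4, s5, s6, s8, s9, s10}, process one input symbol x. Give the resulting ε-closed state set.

{s0, s1, s2, s3, s5, s8, s10}

s0 on x → {s10}.
s2 on x → {s1}.
s3 on x → {s10}.
s5 on x → {s8}.
No x-transition from s4, s6, s8, s9, s10.
Union after reading x: {s1, s8, s10}.
Now take the ε-closure:
From s10 via ε: add s2.
From s2 via ε: add s3.
From s3 via ε: add s0.
From s0 via ε: add s5.
No new states can be added; the closed set is {s0, s1, s2, s3, s5, s8, s10}.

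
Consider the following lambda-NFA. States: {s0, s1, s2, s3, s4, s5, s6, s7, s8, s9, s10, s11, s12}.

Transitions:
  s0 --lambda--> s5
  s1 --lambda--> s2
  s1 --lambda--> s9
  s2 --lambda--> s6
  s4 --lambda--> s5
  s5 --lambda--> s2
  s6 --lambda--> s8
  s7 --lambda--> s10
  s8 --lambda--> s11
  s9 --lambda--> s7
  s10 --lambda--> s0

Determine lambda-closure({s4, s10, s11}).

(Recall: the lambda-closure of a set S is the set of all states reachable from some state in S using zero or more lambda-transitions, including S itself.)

{s0, s2, s4, s5, s6, s8, s10, s11}

Start with {s4, s10, s11}.
From s4 via lambda: add s5.
From s10 via lambda: add s0.
From s5 via lambda: add s2.
From s2 via lambda: add s6.
From s6 via lambda: add s8.
No new states can be added; the closed set is {s0, s2, s4, s5, s6, s8, s10, s11}.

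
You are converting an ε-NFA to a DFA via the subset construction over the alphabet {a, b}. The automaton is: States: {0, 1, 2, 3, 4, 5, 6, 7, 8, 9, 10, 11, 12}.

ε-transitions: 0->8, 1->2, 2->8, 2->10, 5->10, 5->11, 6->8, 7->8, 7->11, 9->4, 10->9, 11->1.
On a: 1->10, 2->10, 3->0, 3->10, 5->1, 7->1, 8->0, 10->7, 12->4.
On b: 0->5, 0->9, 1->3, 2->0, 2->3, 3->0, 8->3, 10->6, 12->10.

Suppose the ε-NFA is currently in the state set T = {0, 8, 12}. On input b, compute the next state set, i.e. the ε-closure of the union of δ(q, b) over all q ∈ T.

{1, 2, 3, 4, 5, 8, 9, 10, 11}

0 on b → {5, 9}.
8 on b → {3}.
12 on b → {10}.
Union after reading b: {3, 5, 9, 10}.
Now take the ε-closure:
From 5 via ε: add 11.
From 9 via ε: add 4.
From 11 via ε: add 1.
From 1 via ε: add 2.
From 2 via ε: add 8.
No new states can be added; the closed set is {1, 2, 3, 4, 5, 8, 9, 10, 11}.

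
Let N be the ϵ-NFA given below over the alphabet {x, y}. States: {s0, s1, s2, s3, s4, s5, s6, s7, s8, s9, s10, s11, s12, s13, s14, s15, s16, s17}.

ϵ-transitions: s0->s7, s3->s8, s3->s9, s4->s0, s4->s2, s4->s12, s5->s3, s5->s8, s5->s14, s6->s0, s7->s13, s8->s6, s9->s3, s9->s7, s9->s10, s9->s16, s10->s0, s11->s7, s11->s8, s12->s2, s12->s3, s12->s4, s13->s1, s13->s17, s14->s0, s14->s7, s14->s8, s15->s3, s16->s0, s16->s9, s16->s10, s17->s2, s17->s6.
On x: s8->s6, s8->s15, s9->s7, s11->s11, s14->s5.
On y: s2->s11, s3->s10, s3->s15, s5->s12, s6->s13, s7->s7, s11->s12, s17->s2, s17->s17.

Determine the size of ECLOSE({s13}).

7

Start with {s13}.
From s13 via ϵ: add s1, s17.
From s17 via ϵ: add s2, s6.
From s6 via ϵ: add s0.
From s0 via ϵ: add s7.
ϵ-closure = {s0, s1, s2, s6, s7, s13, s17}, which has 7 states.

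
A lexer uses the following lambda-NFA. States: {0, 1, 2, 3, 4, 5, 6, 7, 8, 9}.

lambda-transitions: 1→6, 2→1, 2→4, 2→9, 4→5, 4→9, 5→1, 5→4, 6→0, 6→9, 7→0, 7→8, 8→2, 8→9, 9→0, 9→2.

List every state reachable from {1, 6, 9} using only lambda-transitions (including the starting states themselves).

{0, 1, 2, 4, 5, 6, 9}

Start with {1, 6, 9}.
From 6 via lambda: add 0.
From 9 via lambda: add 2.
From 2 via lambda: add 4.
From 4 via lambda: add 5.
No new states can be added; the closed set is {0, 1, 2, 4, 5, 6, 9}.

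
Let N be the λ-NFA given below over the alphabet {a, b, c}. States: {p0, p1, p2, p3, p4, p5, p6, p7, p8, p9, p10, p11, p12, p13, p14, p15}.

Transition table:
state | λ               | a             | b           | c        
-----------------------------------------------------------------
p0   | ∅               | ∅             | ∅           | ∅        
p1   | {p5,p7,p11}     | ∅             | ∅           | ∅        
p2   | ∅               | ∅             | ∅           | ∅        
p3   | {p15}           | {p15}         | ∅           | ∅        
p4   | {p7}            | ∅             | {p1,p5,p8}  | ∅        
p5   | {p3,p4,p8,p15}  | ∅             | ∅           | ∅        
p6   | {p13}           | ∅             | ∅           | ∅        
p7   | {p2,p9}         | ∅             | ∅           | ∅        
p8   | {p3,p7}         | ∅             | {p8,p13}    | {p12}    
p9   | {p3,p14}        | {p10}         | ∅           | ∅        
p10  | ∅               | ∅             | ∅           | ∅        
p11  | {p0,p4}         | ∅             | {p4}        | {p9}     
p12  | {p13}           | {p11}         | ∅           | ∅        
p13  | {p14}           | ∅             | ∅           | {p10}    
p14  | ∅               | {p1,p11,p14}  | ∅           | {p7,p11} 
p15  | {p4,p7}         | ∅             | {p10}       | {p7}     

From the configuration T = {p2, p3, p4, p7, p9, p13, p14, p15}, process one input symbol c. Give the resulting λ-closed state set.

p13 on c → {p10}.
p14 on c → {p7, p11}.
p15 on c → {p7}.
No c-transition from p2, p3, p4, p7, p9.
Union after reading c: {p7, p10, p11}.
Now take the λ-closure:
From p7 via λ: add p2, p9.
From p11 via λ: add p0, p4.
From p9 via λ: add p3, p14.
From p3 via λ: add p15.
No new states can be added; the closed set is {p0, p2, p3, p4, p7, p9, p10, p11, p14, p15}.

{p0, p2, p3, p4, p7, p9, p10, p11, p14, p15}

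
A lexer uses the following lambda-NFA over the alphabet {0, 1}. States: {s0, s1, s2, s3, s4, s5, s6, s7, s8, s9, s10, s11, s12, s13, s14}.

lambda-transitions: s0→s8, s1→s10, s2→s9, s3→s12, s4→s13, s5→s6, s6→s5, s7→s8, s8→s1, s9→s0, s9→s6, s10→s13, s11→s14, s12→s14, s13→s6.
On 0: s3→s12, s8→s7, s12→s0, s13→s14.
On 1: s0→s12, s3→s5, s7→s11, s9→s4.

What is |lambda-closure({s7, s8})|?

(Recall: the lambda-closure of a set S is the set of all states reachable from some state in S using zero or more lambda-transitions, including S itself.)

Start with {s7, s8}.
From s8 via lambda: add s1.
From s1 via lambda: add s10.
From s10 via lambda: add s13.
From s13 via lambda: add s6.
From s6 via lambda: add s5.
lambda-closure = {s1, s5, s6, s7, s8, s10, s13}, which has 7 states.

7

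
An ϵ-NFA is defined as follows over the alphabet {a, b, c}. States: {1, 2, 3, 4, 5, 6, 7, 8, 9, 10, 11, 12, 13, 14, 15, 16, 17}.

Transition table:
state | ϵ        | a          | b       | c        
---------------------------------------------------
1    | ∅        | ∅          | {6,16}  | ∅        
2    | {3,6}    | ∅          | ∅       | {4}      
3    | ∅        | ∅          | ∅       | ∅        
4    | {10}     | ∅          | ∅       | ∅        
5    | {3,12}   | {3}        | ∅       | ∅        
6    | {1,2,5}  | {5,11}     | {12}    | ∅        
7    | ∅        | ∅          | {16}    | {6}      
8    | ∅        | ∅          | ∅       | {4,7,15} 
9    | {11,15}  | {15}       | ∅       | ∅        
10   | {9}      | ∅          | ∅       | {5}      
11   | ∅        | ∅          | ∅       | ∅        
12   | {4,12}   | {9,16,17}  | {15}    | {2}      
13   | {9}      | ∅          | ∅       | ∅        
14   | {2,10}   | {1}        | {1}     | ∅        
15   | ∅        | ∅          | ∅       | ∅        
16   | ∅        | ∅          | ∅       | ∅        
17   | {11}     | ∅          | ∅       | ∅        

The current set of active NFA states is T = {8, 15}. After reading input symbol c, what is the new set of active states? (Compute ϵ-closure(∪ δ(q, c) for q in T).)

{4, 7, 9, 10, 11, 15}

8 on c → {4, 7, 15}.
No c-transition from 15.
Union after reading c: {4, 7, 15}.
Now take the ϵ-closure:
From 4 via ϵ: add 10.
From 10 via ϵ: add 9.
From 9 via ϵ: add 11.
No new states can be added; the closed set is {4, 7, 9, 10, 11, 15}.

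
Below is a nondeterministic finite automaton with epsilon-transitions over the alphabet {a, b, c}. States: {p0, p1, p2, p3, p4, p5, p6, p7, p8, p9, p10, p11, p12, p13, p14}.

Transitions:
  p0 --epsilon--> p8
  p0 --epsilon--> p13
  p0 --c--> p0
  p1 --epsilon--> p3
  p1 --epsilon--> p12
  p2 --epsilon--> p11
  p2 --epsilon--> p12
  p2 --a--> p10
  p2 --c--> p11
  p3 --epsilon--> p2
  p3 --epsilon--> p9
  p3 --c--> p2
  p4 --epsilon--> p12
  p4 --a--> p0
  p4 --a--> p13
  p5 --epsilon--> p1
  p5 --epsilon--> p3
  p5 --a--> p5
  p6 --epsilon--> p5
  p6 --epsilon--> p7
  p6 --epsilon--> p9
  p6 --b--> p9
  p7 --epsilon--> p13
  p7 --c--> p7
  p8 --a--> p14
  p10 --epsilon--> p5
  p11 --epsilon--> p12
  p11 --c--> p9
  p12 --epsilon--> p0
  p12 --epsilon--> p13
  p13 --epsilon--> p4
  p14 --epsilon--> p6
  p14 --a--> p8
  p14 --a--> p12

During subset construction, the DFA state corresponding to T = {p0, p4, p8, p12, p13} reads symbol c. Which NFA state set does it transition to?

{p0, p4, p8, p12, p13}

p0 on c → {p0}.
No c-transition from p4, p8, p12, p13.
Union after reading c: {p0}.
Now take the epsilon-closure:
From p0 via epsilon: add p8, p13.
From p13 via epsilon: add p4.
From p4 via epsilon: add p12.
No new states can be added; the closed set is {p0, p4, p8, p12, p13}.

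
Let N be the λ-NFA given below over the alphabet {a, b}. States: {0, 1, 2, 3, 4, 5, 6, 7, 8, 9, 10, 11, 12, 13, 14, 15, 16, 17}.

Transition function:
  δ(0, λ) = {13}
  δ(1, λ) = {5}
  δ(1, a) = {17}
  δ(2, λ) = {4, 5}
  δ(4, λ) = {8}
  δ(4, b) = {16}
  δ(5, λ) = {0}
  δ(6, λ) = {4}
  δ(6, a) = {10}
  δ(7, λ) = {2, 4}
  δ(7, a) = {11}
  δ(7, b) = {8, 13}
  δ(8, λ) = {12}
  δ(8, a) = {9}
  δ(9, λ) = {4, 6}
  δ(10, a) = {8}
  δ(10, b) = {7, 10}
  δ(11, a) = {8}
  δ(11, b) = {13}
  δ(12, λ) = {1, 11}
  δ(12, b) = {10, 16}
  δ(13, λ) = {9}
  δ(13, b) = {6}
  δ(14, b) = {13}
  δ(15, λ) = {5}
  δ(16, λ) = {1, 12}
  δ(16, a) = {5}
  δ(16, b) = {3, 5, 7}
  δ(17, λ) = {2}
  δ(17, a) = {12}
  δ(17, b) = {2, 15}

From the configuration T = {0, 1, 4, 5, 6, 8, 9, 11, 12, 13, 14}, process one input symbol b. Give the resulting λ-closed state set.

4 on b → {16}.
11 on b → {13}.
12 on b → {10, 16}.
13 on b → {6}.
14 on b → {13}.
No b-transition from 0, 1, 5, 6, 8, 9.
Union after reading b: {6, 10, 13, 16}.
Now take the λ-closure:
From 6 via λ: add 4.
From 13 via λ: add 9.
From 16 via λ: add 1, 12.
From 1 via λ: add 5.
From 4 via λ: add 8.
From 12 via λ: add 11.
From 5 via λ: add 0.
No new states can be added; the closed set is {0, 1, 4, 5, 6, 8, 9, 10, 11, 12, 13, 16}.

{0, 1, 4, 5, 6, 8, 9, 10, 11, 12, 13, 16}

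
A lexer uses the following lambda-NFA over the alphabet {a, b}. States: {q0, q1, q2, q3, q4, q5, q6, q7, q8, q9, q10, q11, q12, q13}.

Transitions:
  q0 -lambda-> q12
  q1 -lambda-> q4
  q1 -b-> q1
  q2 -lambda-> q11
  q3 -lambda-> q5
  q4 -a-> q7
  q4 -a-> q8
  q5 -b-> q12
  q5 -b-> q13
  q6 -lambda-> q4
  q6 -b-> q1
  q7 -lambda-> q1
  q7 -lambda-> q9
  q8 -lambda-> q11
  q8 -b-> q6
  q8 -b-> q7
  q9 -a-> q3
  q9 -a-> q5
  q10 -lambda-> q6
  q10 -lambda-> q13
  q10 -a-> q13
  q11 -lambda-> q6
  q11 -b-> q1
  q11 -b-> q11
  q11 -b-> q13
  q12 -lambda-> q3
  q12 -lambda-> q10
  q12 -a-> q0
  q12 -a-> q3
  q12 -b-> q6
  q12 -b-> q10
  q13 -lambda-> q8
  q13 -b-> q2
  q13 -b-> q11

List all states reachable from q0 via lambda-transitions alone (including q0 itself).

Start with {q0}.
From q0 via lambda: add q12.
From q12 via lambda: add q3, q10.
From q3 via lambda: add q5.
From q10 via lambda: add q6, q13.
From q6 via lambda: add q4.
From q13 via lambda: add q8.
From q8 via lambda: add q11.
No new states can be added; the closed set is {q0, q3, q4, q5, q6, q8, q10, q11, q12, q13}.

{q0, q3, q4, q5, q6, q8, q10, q11, q12, q13}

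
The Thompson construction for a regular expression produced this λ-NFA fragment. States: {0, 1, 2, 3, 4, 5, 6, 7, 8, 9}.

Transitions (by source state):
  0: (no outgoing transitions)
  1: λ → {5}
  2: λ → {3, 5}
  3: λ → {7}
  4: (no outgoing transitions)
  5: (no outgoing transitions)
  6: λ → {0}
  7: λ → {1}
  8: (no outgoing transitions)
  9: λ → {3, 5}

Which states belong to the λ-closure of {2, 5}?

{1, 2, 3, 5, 7}

Start with {2, 5}.
From 2 via λ: add 3.
From 3 via λ: add 7.
From 7 via λ: add 1.
No new states can be added; the closed set is {1, 2, 3, 5, 7}.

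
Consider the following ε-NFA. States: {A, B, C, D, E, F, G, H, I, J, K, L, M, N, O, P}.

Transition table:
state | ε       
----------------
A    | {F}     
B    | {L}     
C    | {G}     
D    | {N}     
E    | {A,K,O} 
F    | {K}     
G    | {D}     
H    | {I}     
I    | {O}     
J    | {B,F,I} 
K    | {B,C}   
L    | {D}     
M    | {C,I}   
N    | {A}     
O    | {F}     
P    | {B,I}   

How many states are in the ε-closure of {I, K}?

11

Start with {I, K}.
From I via ε: add O.
From K via ε: add B, C.
From B via ε: add L.
From C via ε: add G.
From O via ε: add F.
From G via ε: add D.
From D via ε: add N.
From N via ε: add A.
ε-closure = {A, B, C, D, F, G, I, K, L, N, O}, which has 11 states.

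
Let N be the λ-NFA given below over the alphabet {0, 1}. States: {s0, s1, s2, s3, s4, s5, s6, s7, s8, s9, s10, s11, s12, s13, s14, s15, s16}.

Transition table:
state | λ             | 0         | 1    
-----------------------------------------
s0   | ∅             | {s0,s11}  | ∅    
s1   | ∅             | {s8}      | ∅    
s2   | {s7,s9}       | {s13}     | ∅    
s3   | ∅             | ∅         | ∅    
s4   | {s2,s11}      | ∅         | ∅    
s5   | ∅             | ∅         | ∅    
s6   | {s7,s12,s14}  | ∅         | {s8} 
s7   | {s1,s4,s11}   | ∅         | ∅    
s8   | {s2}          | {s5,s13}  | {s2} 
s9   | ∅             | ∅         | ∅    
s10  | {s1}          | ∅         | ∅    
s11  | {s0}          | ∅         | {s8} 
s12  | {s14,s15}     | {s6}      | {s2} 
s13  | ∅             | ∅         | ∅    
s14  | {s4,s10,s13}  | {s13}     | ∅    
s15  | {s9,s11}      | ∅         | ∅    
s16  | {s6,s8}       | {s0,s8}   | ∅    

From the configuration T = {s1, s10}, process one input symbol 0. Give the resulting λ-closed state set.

{s0, s1, s2, s4, s7, s8, s9, s11}

s1 on 0 → {s8}.
No 0-transition from s10.
Union after reading 0: {s8}.
Now take the λ-closure:
From s8 via λ: add s2.
From s2 via λ: add s7, s9.
From s7 via λ: add s1, s4, s11.
From s11 via λ: add s0.
No new states can be added; the closed set is {s0, s1, s2, s4, s7, s8, s9, s11}.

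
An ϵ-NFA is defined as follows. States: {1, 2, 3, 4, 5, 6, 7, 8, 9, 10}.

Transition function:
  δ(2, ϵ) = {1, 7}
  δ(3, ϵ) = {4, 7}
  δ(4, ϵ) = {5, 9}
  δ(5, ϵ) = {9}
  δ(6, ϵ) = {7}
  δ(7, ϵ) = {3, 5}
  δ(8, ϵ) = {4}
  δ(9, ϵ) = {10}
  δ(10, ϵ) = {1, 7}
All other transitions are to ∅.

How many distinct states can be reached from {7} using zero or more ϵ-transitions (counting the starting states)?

7

Start with {7}.
From 7 via ϵ: add 3, 5.
From 3 via ϵ: add 4.
From 5 via ϵ: add 9.
From 9 via ϵ: add 10.
From 10 via ϵ: add 1.
ϵ-closure = {1, 3, 4, 5, 7, 9, 10}, which has 7 states.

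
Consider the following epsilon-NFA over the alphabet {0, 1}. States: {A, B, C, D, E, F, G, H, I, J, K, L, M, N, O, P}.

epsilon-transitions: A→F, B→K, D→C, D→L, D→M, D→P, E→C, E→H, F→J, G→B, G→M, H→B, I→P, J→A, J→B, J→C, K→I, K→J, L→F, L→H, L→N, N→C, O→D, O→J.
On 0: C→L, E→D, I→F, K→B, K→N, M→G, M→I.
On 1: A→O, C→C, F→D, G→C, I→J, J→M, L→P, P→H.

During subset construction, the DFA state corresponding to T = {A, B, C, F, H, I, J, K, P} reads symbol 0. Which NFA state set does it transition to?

C on 0 → {L}.
I on 0 → {F}.
K on 0 → {B, N}.
No 0-transition from A, B, F, H, J, P.
Union after reading 0: {B, F, L, N}.
Now take the epsilon-closure:
From B via epsilon: add K.
From F via epsilon: add J.
From L via epsilon: add H.
From N via epsilon: add C.
From J via epsilon: add A.
From K via epsilon: add I.
From I via epsilon: add P.
No new states can be added; the closed set is {A, B, C, F, H, I, J, K, L, N, P}.

{A, B, C, F, H, I, J, K, L, N, P}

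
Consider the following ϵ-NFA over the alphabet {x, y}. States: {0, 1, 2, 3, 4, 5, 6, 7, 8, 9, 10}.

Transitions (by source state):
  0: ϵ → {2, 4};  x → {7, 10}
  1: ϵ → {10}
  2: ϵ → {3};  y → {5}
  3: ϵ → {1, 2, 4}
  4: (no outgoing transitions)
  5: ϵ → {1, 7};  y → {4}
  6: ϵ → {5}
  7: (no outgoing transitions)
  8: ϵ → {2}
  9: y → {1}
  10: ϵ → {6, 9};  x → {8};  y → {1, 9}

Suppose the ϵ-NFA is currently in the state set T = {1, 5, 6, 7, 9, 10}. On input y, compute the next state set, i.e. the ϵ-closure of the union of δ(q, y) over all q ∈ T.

5 on y → {4}.
9 on y → {1}.
10 on y → {1, 9}.
No y-transition from 1, 6, 7.
Union after reading y: {1, 4, 9}.
Now take the ϵ-closure:
From 1 via ϵ: add 10.
From 10 via ϵ: add 6.
From 6 via ϵ: add 5.
From 5 via ϵ: add 7.
No new states can be added; the closed set is {1, 4, 5, 6, 7, 9, 10}.

{1, 4, 5, 6, 7, 9, 10}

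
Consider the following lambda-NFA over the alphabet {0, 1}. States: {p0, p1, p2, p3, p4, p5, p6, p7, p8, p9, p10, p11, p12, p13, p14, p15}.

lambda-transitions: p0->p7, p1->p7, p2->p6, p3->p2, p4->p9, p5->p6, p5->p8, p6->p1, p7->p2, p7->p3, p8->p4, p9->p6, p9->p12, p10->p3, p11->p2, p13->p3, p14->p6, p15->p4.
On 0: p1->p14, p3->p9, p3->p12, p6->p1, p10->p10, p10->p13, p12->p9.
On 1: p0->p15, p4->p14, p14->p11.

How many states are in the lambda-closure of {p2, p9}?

7

Start with {p2, p9}.
From p2 via lambda: add p6.
From p9 via lambda: add p12.
From p6 via lambda: add p1.
From p1 via lambda: add p7.
From p7 via lambda: add p3.
lambda-closure = {p1, p2, p3, p6, p7, p9, p12}, which has 7 states.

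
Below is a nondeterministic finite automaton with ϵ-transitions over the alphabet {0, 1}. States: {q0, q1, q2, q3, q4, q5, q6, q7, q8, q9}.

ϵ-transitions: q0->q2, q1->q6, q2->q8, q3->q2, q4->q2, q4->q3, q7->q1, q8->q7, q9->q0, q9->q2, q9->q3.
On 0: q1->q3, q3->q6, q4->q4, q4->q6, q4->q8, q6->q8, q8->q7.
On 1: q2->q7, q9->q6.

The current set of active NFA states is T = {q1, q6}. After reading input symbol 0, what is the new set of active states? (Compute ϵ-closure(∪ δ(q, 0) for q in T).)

{q1, q2, q3, q6, q7, q8}

q1 on 0 → {q3}.
q6 on 0 → {q8}.
Union after reading 0: {q3, q8}.
Now take the ϵ-closure:
From q3 via ϵ: add q2.
From q8 via ϵ: add q7.
From q7 via ϵ: add q1.
From q1 via ϵ: add q6.
No new states can be added; the closed set is {q1, q2, q3, q6, q7, q8}.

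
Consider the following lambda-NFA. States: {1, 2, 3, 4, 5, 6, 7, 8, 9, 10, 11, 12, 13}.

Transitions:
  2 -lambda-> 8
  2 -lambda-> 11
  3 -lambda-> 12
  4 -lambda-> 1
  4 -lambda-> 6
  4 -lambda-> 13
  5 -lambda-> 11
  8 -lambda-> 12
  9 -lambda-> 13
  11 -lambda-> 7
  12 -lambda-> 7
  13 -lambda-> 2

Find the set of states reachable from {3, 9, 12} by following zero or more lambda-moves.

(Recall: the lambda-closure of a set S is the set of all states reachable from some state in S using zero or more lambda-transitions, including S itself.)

Start with {3, 9, 12}.
From 9 via lambda: add 13.
From 12 via lambda: add 7.
From 13 via lambda: add 2.
From 2 via lambda: add 8, 11.
No new states can be added; the closed set is {2, 3, 7, 8, 9, 11, 12, 13}.

{2, 3, 7, 8, 9, 11, 12, 13}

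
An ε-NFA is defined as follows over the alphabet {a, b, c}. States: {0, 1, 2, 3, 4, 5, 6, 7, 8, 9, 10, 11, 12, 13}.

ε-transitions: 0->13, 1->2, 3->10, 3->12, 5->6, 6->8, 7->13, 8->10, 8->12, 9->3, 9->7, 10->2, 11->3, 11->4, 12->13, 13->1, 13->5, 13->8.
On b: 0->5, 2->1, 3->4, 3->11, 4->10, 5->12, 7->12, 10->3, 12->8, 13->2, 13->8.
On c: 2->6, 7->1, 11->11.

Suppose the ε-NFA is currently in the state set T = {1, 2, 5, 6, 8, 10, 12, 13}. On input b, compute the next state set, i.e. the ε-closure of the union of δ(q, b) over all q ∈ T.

{1, 2, 3, 5, 6, 8, 10, 12, 13}

2 on b → {1}.
5 on b → {12}.
10 on b → {3}.
12 on b → {8}.
13 on b → {2, 8}.
No b-transition from 1, 6, 8.
Union after reading b: {1, 2, 3, 8, 12}.
Now take the ε-closure:
From 3 via ε: add 10.
From 12 via ε: add 13.
From 13 via ε: add 5.
From 5 via ε: add 6.
No new states can be added; the closed set is {1, 2, 3, 5, 6, 8, 10, 12, 13}.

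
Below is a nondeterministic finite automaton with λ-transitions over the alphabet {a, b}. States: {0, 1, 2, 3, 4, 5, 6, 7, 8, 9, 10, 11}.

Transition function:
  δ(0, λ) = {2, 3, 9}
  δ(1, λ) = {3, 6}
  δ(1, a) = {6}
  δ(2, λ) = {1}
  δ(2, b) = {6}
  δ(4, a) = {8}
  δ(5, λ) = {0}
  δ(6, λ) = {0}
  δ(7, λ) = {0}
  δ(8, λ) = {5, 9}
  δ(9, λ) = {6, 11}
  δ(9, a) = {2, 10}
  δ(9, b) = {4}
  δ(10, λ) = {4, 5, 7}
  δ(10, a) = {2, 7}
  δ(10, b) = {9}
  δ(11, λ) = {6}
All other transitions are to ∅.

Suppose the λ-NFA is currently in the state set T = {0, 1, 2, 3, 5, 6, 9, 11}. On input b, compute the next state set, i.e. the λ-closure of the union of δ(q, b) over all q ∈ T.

{0, 1, 2, 3, 4, 6, 9, 11}

2 on b → {6}.
9 on b → {4}.
No b-transition from 0, 1, 3, 5, 6, 11.
Union after reading b: {4, 6}.
Now take the λ-closure:
From 6 via λ: add 0.
From 0 via λ: add 2, 3, 9.
From 2 via λ: add 1.
From 9 via λ: add 11.
No new states can be added; the closed set is {0, 1, 2, 3, 4, 6, 9, 11}.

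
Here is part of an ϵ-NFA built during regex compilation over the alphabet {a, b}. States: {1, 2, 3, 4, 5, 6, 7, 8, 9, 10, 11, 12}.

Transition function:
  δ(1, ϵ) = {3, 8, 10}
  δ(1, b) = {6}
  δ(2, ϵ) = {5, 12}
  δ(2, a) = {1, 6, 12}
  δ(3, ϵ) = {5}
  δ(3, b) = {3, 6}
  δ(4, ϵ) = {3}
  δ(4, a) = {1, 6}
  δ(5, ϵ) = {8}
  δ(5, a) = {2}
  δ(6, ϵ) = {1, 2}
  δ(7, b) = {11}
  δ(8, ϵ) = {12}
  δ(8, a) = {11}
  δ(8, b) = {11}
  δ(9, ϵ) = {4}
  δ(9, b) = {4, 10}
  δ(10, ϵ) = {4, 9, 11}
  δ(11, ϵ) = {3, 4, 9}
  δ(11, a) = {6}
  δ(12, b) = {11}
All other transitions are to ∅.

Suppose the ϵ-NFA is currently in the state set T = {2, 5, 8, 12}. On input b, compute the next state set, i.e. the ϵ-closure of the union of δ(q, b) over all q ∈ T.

8 on b → {11}.
12 on b → {11}.
No b-transition from 2, 5.
Union after reading b: {11}.
Now take the ϵ-closure:
From 11 via ϵ: add 3, 4, 9.
From 3 via ϵ: add 5.
From 5 via ϵ: add 8.
From 8 via ϵ: add 12.
No new states can be added; the closed set is {3, 4, 5, 8, 9, 11, 12}.

{3, 4, 5, 8, 9, 11, 12}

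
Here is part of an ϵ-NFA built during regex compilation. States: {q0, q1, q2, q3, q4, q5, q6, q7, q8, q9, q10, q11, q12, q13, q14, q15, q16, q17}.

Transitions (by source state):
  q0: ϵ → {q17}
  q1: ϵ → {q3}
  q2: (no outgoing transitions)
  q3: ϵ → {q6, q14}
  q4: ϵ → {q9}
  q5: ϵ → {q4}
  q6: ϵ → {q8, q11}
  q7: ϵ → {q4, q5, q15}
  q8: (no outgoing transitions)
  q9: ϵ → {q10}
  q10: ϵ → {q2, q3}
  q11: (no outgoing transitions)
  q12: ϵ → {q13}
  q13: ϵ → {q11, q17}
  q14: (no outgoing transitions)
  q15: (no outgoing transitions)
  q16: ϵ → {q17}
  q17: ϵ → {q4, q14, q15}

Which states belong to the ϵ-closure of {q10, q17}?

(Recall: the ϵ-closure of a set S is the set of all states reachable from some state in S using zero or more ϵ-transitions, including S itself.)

Start with {q10, q17}.
From q10 via ϵ: add q2, q3.
From q17 via ϵ: add q4, q14, q15.
From q3 via ϵ: add q6.
From q4 via ϵ: add q9.
From q6 via ϵ: add q8, q11.
No new states can be added; the closed set is {q2, q3, q4, q6, q8, q9, q10, q11, q14, q15, q17}.

{q2, q3, q4, q6, q8, q9, q10, q11, q14, q15, q17}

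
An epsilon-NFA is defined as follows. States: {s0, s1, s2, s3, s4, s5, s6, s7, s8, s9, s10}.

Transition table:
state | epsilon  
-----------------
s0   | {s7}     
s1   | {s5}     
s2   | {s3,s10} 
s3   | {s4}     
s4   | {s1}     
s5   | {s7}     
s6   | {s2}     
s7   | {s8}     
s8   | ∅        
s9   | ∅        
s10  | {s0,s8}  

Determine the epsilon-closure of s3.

{s1, s3, s4, s5, s7, s8}

Start with {s3}.
From s3 via epsilon: add s4.
From s4 via epsilon: add s1.
From s1 via epsilon: add s5.
From s5 via epsilon: add s7.
From s7 via epsilon: add s8.
No new states can be added; the closed set is {s1, s3, s4, s5, s7, s8}.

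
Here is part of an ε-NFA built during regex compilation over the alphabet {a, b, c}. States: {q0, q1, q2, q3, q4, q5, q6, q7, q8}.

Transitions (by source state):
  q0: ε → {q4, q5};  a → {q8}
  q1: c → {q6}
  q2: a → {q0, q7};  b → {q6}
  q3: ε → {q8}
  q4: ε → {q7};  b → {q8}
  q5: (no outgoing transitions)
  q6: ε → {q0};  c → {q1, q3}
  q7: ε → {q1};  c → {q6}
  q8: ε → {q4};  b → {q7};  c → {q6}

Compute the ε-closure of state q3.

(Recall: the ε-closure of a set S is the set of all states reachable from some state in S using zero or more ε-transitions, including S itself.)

Start with {q3}.
From q3 via ε: add q8.
From q8 via ε: add q4.
From q4 via ε: add q7.
From q7 via ε: add q1.
No new states can be added; the closed set is {q1, q3, q4, q7, q8}.

{q1, q3, q4, q7, q8}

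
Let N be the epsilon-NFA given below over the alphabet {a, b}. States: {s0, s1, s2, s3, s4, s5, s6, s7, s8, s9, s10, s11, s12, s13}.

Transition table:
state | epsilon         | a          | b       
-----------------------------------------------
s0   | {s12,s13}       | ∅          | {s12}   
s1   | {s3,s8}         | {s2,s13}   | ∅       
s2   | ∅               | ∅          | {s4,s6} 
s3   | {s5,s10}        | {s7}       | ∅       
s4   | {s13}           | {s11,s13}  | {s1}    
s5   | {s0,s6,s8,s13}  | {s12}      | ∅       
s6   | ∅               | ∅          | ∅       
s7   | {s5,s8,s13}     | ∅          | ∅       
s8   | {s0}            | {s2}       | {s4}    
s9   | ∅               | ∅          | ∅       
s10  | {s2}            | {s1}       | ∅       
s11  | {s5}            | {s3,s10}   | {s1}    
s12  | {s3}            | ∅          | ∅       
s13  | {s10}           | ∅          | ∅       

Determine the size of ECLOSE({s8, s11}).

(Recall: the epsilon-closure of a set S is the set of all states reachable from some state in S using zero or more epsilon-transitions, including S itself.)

10

Start with {s8, s11}.
From s8 via epsilon: add s0.
From s11 via epsilon: add s5.
From s0 via epsilon: add s12, s13.
From s5 via epsilon: add s6.
From s12 via epsilon: add s3.
From s13 via epsilon: add s10.
From s10 via epsilon: add s2.
epsilon-closure = {s0, s2, s3, s5, s6, s8, s10, s11, s12, s13}, which has 10 states.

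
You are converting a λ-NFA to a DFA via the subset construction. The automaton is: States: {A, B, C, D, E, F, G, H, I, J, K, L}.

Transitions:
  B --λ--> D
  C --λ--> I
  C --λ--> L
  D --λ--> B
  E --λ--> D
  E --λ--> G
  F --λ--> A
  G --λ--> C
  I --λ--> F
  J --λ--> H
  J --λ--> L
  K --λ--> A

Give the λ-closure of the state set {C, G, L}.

{A, C, F, G, I, L}

Start with {C, G, L}.
From C via λ: add I.
From I via λ: add F.
From F via λ: add A.
No new states can be added; the closed set is {A, C, F, G, I, L}.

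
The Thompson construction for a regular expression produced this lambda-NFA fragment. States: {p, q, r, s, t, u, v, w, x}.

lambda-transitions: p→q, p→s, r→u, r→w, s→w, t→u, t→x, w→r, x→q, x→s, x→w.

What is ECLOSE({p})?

{p, q, r, s, u, w}

Start with {p}.
From p via lambda: add q, s.
From s via lambda: add w.
From w via lambda: add r.
From r via lambda: add u.
No new states can be added; the closed set is {p, q, r, s, u, w}.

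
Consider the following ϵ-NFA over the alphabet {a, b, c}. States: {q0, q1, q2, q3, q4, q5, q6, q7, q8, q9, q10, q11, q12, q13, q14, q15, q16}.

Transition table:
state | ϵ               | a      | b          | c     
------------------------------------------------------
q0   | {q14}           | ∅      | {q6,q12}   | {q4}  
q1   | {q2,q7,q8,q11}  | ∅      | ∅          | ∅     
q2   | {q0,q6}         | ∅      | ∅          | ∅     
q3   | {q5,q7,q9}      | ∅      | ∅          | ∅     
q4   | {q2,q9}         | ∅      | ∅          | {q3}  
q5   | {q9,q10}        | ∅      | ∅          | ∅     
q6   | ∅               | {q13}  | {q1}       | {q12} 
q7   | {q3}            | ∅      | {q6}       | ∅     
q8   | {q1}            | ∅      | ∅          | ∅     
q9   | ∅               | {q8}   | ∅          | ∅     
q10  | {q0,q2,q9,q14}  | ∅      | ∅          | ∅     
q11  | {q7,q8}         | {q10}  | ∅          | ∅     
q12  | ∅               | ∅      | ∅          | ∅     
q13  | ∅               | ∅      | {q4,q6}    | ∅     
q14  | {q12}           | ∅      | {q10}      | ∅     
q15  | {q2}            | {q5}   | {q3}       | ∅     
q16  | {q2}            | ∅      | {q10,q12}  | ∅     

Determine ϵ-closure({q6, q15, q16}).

{q0, q2, q6, q12, q14, q15, q16}

Start with {q6, q15, q16}.
From q15 via ϵ: add q2.
From q2 via ϵ: add q0.
From q0 via ϵ: add q14.
From q14 via ϵ: add q12.
No new states can be added; the closed set is {q0, q2, q6, q12, q14, q15, q16}.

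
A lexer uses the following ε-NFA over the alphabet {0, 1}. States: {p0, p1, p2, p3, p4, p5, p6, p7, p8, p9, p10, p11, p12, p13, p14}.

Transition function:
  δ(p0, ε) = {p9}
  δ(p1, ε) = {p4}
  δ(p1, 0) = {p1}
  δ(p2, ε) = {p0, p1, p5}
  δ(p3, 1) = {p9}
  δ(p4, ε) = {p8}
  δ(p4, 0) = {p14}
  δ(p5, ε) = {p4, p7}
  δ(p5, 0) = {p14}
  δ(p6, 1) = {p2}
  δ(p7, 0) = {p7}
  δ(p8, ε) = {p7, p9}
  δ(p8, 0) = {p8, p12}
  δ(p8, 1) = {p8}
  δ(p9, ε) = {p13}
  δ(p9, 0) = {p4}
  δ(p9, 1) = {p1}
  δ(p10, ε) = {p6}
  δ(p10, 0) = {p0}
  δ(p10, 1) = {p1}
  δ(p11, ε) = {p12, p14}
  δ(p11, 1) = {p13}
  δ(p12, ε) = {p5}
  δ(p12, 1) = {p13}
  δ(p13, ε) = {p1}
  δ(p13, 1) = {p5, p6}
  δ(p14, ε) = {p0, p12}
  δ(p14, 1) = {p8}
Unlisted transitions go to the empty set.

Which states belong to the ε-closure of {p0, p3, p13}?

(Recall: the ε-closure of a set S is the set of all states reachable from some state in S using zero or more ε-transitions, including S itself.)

{p0, p1, p3, p4, p7, p8, p9, p13}

Start with {p0, p3, p13}.
From p0 via ε: add p9.
From p13 via ε: add p1.
From p1 via ε: add p4.
From p4 via ε: add p8.
From p8 via ε: add p7.
No new states can be added; the closed set is {p0, p1, p3, p4, p7, p8, p9, p13}.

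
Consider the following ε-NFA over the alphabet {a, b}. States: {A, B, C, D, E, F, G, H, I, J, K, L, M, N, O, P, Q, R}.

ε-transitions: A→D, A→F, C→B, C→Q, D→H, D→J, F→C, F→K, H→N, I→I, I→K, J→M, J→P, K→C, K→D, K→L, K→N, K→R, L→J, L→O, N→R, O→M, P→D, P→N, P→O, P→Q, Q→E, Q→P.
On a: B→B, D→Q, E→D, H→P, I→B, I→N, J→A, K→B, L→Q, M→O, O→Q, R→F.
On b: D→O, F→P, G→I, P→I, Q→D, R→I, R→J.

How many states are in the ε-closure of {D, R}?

10

Start with {D, R}.
From D via ε: add H, J.
From H via ε: add N.
From J via ε: add M, P.
From P via ε: add O, Q.
From Q via ε: add E.
ε-closure = {D, E, H, J, M, N, O, P, Q, R}, which has 10 states.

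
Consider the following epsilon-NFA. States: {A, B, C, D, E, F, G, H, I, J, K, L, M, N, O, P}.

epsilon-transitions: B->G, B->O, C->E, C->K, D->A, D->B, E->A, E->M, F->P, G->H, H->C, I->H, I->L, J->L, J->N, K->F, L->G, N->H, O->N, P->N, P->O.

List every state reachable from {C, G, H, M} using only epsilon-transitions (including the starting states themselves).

Start with {C, G, H, M}.
From C via epsilon: add E, K.
From E via epsilon: add A.
From K via epsilon: add F.
From F via epsilon: add P.
From P via epsilon: add N, O.
No new states can be added; the closed set is {A, C, E, F, G, H, K, M, N, O, P}.

{A, C, E, F, G, H, K, M, N, O, P}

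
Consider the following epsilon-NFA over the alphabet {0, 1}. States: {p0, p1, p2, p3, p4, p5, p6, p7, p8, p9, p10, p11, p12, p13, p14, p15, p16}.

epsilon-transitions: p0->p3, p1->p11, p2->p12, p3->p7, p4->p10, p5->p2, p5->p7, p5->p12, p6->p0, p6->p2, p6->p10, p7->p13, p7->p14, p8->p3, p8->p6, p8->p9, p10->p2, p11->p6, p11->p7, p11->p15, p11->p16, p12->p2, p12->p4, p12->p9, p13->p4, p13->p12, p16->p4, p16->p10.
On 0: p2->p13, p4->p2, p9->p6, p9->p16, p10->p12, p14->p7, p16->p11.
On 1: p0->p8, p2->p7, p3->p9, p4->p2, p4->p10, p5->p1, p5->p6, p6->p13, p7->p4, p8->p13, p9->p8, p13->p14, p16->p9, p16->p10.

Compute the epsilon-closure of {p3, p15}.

{p2, p3, p4, p7, p9, p10, p12, p13, p14, p15}

Start with {p3, p15}.
From p3 via epsilon: add p7.
From p7 via epsilon: add p13, p14.
From p13 via epsilon: add p4, p12.
From p4 via epsilon: add p10.
From p12 via epsilon: add p2, p9.
No new states can be added; the closed set is {p2, p3, p4, p7, p9, p10, p12, p13, p14, p15}.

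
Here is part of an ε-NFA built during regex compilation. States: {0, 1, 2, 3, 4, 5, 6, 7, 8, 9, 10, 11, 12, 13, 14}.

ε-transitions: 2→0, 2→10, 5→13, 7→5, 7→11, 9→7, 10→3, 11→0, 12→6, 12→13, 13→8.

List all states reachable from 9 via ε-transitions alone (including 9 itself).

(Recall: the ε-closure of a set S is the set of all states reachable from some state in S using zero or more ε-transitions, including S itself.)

{0, 5, 7, 8, 9, 11, 13}

Start with {9}.
From 9 via ε: add 7.
From 7 via ε: add 5, 11.
From 5 via ε: add 13.
From 11 via ε: add 0.
From 13 via ε: add 8.
No new states can be added; the closed set is {0, 5, 7, 8, 9, 11, 13}.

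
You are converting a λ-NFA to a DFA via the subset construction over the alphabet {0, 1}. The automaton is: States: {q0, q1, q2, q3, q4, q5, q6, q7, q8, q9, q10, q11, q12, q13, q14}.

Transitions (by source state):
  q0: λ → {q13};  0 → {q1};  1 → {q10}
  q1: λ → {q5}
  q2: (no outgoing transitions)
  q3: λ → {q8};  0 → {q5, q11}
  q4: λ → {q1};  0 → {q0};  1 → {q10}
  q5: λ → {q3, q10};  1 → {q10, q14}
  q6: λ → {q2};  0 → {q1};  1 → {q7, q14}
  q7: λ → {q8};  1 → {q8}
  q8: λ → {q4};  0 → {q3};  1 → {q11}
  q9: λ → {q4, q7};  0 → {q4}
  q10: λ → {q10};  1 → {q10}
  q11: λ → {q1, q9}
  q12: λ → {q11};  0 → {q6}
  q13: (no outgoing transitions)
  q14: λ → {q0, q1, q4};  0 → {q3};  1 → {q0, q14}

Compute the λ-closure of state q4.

{q1, q3, q4, q5, q8, q10}

Start with {q4}.
From q4 via λ: add q1.
From q1 via λ: add q5.
From q5 via λ: add q3, q10.
From q3 via λ: add q8.
No new states can be added; the closed set is {q1, q3, q4, q5, q8, q10}.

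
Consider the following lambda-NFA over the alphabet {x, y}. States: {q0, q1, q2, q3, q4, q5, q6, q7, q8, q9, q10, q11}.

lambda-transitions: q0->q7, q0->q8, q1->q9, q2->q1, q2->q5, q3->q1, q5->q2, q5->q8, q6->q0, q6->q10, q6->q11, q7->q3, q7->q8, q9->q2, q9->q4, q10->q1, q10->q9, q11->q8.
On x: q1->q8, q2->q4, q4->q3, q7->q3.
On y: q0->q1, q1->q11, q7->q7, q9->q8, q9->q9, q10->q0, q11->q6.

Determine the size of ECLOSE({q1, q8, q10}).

Start with {q1, q8, q10}.
From q1 via lambda: add q9.
From q9 via lambda: add q2, q4.
From q2 via lambda: add q5.
lambda-closure = {q1, q2, q4, q5, q8, q9, q10}, which has 7 states.

7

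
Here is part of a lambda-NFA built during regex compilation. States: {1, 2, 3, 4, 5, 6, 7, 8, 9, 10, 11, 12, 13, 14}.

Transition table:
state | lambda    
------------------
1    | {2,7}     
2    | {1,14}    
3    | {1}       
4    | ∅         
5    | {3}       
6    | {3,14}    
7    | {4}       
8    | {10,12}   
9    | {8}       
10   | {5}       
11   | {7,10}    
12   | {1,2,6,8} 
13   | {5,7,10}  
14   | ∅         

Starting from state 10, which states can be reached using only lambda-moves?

{1, 2, 3, 4, 5, 7, 10, 14}

Start with {10}.
From 10 via lambda: add 5.
From 5 via lambda: add 3.
From 3 via lambda: add 1.
From 1 via lambda: add 2, 7.
From 2 via lambda: add 14.
From 7 via lambda: add 4.
No new states can be added; the closed set is {1, 2, 3, 4, 5, 7, 10, 14}.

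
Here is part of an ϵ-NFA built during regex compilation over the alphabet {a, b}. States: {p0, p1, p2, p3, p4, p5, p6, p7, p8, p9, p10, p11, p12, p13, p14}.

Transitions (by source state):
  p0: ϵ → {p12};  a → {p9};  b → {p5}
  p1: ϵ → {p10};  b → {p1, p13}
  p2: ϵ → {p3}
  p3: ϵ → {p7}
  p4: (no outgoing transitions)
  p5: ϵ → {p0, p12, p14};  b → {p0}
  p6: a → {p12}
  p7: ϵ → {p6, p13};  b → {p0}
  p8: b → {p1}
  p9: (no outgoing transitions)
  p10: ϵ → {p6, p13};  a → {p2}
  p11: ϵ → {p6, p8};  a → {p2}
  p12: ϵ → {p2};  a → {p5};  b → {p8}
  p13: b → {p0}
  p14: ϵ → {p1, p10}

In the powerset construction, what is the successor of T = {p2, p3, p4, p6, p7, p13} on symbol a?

p6 on a → {p12}.
No a-transition from p2, p3, p4, p7, p13.
Union after reading a: {p12}.
Now take the ϵ-closure:
From p12 via ϵ: add p2.
From p2 via ϵ: add p3.
From p3 via ϵ: add p7.
From p7 via ϵ: add p6, p13.
No new states can be added; the closed set is {p2, p3, p6, p7, p12, p13}.

{p2, p3, p6, p7, p12, p13}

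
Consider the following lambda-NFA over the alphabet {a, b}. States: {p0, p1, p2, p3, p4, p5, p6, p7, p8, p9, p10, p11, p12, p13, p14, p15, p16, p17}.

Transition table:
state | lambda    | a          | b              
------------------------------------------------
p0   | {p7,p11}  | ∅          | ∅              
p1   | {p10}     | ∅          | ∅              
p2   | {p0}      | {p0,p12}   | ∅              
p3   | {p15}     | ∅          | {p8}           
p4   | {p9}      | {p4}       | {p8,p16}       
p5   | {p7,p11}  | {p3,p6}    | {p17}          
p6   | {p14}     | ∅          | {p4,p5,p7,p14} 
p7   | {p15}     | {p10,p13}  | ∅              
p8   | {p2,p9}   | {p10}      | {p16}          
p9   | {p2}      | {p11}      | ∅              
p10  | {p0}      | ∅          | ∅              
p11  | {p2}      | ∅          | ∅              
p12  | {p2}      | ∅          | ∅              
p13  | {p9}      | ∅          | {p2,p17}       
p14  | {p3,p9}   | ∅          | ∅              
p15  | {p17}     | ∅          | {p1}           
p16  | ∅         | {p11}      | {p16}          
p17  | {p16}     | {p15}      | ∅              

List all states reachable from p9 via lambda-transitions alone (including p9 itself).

Start with {p9}.
From p9 via lambda: add p2.
From p2 via lambda: add p0.
From p0 via lambda: add p7, p11.
From p7 via lambda: add p15.
From p15 via lambda: add p17.
From p17 via lambda: add p16.
No new states can be added; the closed set is {p0, p2, p7, p9, p11, p15, p16, p17}.

{p0, p2, p7, p9, p11, p15, p16, p17}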